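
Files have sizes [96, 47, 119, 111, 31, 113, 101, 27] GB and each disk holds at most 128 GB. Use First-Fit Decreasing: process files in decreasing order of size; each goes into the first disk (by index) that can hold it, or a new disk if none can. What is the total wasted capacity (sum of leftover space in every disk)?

123

Sorted descending: 119, 113, 111, 101, 96, 47, 31, 27.
Put 119 GB in disk 1; 9 GB remain.
Put 113 GB in disk 2; 15 GB remain.
Put 111 GB in disk 3; 17 GB remain.
Put 101 GB in disk 4; 27 GB remain.
Put 96 GB in disk 5; 32 GB remain.
Put 47 GB in disk 6; 81 GB remain.
Put 31 GB in disk 5; 1 GB remain.
Put 27 GB in disk 4; 0 GB remain.
6 disks × 128 GB = 768 GB; used 645 GB; unused 123 GB.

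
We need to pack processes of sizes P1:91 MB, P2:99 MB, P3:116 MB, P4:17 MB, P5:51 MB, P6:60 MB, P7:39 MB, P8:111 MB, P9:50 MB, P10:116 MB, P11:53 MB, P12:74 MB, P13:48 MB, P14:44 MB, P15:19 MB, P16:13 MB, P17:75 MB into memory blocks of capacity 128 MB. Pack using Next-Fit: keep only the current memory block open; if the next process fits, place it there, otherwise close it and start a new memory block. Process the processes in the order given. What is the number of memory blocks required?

11

P1 (91 MB) → memory block 1 (remaining 37 MB)
P2 (99 MB) → memory block 2 (remaining 29 MB)
P3 (116 MB) → memory block 3 (remaining 12 MB)
P4 (17 MB) → memory block 4 (remaining 111 MB)
P5 (51 MB) → memory block 4 (remaining 60 MB)
P6 (60 MB) → memory block 4 (remaining 0 MB)
P7 (39 MB) → memory block 5 (remaining 89 MB)
P8 (111 MB) → memory block 6 (remaining 17 MB)
P9 (50 MB) → memory block 7 (remaining 78 MB)
P10 (116 MB) → memory block 8 (remaining 12 MB)
P11 (53 MB) → memory block 9 (remaining 75 MB)
P12 (74 MB) → memory block 9 (remaining 1 MB)
P13 (48 MB) → memory block 10 (remaining 80 MB)
P14 (44 MB) → memory block 10 (remaining 36 MB)
P15 (19 MB) → memory block 10 (remaining 17 MB)
P16 (13 MB) → memory block 10 (remaining 4 MB)
P17 (75 MB) → memory block 11 (remaining 53 MB)
Final memory blocks: [91] [99] [116] [17,51,60] [39] [111] [50] [116] [53,74] [48,44,19,13] [75].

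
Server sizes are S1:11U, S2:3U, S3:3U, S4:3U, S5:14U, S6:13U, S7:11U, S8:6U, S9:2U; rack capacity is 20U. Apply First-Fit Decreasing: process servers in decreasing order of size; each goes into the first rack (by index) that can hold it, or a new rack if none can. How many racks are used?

4 racks

Sorted descending: 14, 13, 11, 11, 6, 3, 3, 3, 2.
Put 14U in rack 1; 6U remain.
Put 13U in rack 2; 7U remain.
Put 11U in rack 3; 9U remain.
Put 11U in rack 4; 9U remain.
Put 6U in rack 1; 0U remain.
Put 3U in rack 2; 4U remain.
Put 3U in rack 2; 1U remain.
Put 3U in rack 3; 6U remain.
Put 2U in rack 3; 4U remain.
Final racks: [14,6] [13,3,3] [11,3,2] [11].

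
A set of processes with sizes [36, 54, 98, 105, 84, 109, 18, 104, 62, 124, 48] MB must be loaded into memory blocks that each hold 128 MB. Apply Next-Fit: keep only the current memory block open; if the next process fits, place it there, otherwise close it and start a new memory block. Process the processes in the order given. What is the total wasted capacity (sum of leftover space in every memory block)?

310

Put 36 MB in memory block 1; 92 MB remain.
Put 54 MB in memory block 1; 38 MB remain.
Put 98 MB in memory block 2; 30 MB remain.
Put 105 MB in memory block 3; 23 MB remain.
Put 84 MB in memory block 4; 44 MB remain.
Put 109 MB in memory block 5; 19 MB remain.
Put 18 MB in memory block 5; 1 MB remain.
Put 104 MB in memory block 6; 24 MB remain.
Put 62 MB in memory block 7; 66 MB remain.
Put 124 MB in memory block 8; 4 MB remain.
Put 48 MB in memory block 9; 80 MB remain.
9 memory blocks × 128 MB = 1152 MB; used 842 MB; unused 310 MB.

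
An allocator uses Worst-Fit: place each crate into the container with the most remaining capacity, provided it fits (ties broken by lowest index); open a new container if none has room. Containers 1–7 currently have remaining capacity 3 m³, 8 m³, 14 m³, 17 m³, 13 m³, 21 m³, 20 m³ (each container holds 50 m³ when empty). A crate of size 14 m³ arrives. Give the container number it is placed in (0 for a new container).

Containers with room: container 3 (14 m³), container 4 (17 m³), container 6 (21 m³), container 7 (20 m³).
Most room is container 6 with 21 m³ free.

6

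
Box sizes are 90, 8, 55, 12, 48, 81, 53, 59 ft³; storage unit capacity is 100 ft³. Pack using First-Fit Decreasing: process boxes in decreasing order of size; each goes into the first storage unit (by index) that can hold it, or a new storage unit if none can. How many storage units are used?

Sorted descending: 90, 81, 59, 55, 53, 48, 12, 8.
90 ft³ → storage unit 1 (remaining 10 ft³)
81 ft³ → storage unit 2 (remaining 19 ft³)
59 ft³ → storage unit 3 (remaining 41 ft³)
55 ft³ → storage unit 4 (remaining 45 ft³)
53 ft³ → storage unit 5 (remaining 47 ft³)
48 ft³ → storage unit 6 (remaining 52 ft³)
12 ft³ → storage unit 2 (remaining 7 ft³)
8 ft³ → storage unit 1 (remaining 2 ft³)
Final storage units: [90,8] [81,12] [59] [55] [53] [48].

6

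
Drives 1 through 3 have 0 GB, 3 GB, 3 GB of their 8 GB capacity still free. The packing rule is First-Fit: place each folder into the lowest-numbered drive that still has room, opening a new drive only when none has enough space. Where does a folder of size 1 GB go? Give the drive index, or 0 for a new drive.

Drives with room: drive 2 (3 GB), drive 3 (3 GB).
The first with room is drive 2.

2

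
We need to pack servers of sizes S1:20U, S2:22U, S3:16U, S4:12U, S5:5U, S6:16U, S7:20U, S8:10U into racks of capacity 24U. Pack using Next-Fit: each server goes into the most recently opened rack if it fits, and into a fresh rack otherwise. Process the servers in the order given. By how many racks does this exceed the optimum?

1

Next-Fit: [20] [22] [16] [12,5] [16] [20] [10] → 7 racks.
Total size 121U; any packing needs at least ⌈121/24⌉ = 6 racks.
An optimal packing achieves that bound: [22] [20] [20] [16,5] [16] [12,10] → 6 racks.
Excess: 7 − 6 = 1.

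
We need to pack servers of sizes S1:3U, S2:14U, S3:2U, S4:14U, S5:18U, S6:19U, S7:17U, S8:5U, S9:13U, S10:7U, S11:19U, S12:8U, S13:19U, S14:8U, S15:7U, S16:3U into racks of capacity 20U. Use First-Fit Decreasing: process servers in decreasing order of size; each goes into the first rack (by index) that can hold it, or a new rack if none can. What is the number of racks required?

10 racks

Sorted descending: 19, 19, 19, 18, 17, 14, 14, 13, 8, 8, 7, 7, 5, 3, 3, 2.
19U → rack 1 (remaining 1U)
19U → rack 2 (remaining 1U)
19U → rack 3 (remaining 1U)
18U → rack 4 (remaining 2U)
17U → rack 5 (remaining 3U)
14U → rack 6 (remaining 6U)
14U → rack 7 (remaining 6U)
13U → rack 8 (remaining 7U)
8U → rack 9 (remaining 12U)
8U → rack 9 (remaining 4U)
7U → rack 8 (remaining 0U)
7U → rack 10 (remaining 13U)
5U → rack 6 (remaining 1U)
3U → rack 5 (remaining 0U)
3U → rack 7 (remaining 3U)
2U → rack 4 (remaining 0U)
Final racks: [19] [19] [19] [18,2] [17,3] [14,5] [14,3] [13,7] [8,8] [7].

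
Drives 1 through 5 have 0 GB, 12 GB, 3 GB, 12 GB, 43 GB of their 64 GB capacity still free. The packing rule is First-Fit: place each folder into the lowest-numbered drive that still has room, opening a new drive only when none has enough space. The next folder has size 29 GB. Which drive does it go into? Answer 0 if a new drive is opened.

5

Drives with room: drive 5 (43 GB).
The first with room is drive 5.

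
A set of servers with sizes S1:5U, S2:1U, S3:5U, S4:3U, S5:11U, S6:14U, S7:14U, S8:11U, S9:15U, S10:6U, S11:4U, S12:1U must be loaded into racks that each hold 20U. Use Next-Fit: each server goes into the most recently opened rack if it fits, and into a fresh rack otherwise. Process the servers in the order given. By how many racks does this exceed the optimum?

Next-Fit: [5,1,5,3] [11] [14] [14] [11] [15] [6,4,1] → 7 racks.
Total size 90U; any packing needs at least ⌈90/20⌉ = 5 racks.
An optimal packing achieves that bound: [15,5] [14,6] [14,5,1] [11,4,3,1] [11] → 5 racks.
Excess: 7 − 5 = 2.

2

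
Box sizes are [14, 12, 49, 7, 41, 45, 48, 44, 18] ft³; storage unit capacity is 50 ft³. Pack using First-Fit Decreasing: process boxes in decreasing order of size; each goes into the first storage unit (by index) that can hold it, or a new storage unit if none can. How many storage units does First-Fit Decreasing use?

Sorted descending: 49, 48, 45, 44, 41, 18, 14, 12, 7.
49 ft³ → storage unit 1 (remaining 1 ft³)
48 ft³ → storage unit 2 (remaining 2 ft³)
45 ft³ → storage unit 3 (remaining 5 ft³)
44 ft³ → storage unit 4 (remaining 6 ft³)
41 ft³ → storage unit 5 (remaining 9 ft³)
18 ft³ → storage unit 6 (remaining 32 ft³)
14 ft³ → storage unit 6 (remaining 18 ft³)
12 ft³ → storage unit 6 (remaining 6 ft³)
7 ft³ → storage unit 5 (remaining 2 ft³)

6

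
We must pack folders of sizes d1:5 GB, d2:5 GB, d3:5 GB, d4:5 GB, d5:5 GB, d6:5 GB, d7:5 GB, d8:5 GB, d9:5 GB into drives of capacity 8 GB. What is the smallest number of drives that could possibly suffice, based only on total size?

Total size = 5 + 5 + 5 + 5 + 5 + 5 + 5 + 5 + 5 = 45 GB.
⌈45 / 8⌉ = 6.

6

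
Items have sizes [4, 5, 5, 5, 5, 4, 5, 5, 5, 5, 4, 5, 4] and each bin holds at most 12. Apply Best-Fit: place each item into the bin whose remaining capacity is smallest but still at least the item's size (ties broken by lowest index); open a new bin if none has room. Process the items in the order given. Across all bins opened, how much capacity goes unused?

4 → bin 1 (remaining 8)
5 → bin 1 (remaining 3)
5 → bin 2 (remaining 7)
5 → bin 2 (remaining 2)
5 → bin 3 (remaining 7)
4 → bin 3 (remaining 3)
5 → bin 4 (remaining 7)
5 → bin 4 (remaining 2)
5 → bin 5 (remaining 7)
5 → bin 5 (remaining 2)
4 → bin 6 (remaining 8)
5 → bin 6 (remaining 3)
4 → bin 7 (remaining 8)
7 bins × 12 = 84; used 61; unused 23.

23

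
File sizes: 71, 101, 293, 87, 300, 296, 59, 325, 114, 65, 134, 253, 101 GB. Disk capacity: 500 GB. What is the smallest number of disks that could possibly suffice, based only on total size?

5

Total size = 71 + 101 + 293 + 87 + 300 + 296 + 59 + 325 + 114 + 65 + 134 + 253 + 101 = 2199 GB.
⌈2199 / 500⌉ = 5.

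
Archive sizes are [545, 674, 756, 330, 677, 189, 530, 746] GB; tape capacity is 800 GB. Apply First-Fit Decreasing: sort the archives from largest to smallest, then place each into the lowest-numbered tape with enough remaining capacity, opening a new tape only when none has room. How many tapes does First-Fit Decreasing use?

Sorted descending: 756, 746, 677, 674, 545, 530, 330, 189.
756 GB → tape 1 (remaining 44 GB)
746 GB → tape 2 (remaining 54 GB)
677 GB → tape 3 (remaining 123 GB)
674 GB → tape 4 (remaining 126 GB)
545 GB → tape 5 (remaining 255 GB)
530 GB → tape 6 (remaining 270 GB)
330 GB → tape 7 (remaining 470 GB)
189 GB → tape 5 (remaining 66 GB)
Final tapes: [756] [746] [677] [674] [545,189] [530] [330].

7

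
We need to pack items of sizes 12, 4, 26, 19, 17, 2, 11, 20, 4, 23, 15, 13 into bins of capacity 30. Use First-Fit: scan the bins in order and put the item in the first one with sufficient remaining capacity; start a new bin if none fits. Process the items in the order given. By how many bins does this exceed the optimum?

1

First-Fit: [12,4,2,11] [26,4] [19] [17,13] [20] [23] [15] → 7 bins.
Total size 166; any packing needs at least ⌈166/30⌉ = 6 bins.
An optimal packing achieves that bound: [26,4] [23,4,2] [20] [19,11] [17,13] [15,12] → 6 bins.
Excess: 7 − 6 = 1.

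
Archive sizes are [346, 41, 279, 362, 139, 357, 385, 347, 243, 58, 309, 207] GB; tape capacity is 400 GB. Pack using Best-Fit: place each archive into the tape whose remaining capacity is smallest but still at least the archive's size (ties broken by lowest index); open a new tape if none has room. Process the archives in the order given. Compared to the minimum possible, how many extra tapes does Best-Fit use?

Best-Fit: [346,41] [279,58] [362] [139,243] [357] [385] [347] [309] [207] → 9 tapes.
9 archives exceed 200 GB (half the capacity), and no two of those can share a tape, so at least 9 tapes are needed.
So 9 is already optimal.

0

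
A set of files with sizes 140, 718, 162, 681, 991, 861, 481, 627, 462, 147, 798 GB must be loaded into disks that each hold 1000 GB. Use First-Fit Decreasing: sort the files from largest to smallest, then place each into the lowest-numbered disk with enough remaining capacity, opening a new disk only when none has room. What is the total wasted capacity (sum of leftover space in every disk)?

Sorted descending: 991, 861, 798, 718, 681, 627, 481, 462, 162, 147, 140.
Put 991 GB in disk 1; 9 GB remain.
Put 861 GB in disk 2; 139 GB remain.
Put 798 GB in disk 3; 202 GB remain.
Put 718 GB in disk 4; 282 GB remain.
Put 681 GB in disk 5; 319 GB remain.
Put 627 GB in disk 6; 373 GB remain.
Put 481 GB in disk 7; 519 GB remain.
Put 462 GB in disk 7; 57 GB remain.
Put 162 GB in disk 3; 40 GB remain.
Put 147 GB in disk 4; 135 GB remain.
Put 140 GB in disk 5; 179 GB remain.
7 disks × 1000 GB = 7000 GB; used 6068 GB; unused 932 GB.

932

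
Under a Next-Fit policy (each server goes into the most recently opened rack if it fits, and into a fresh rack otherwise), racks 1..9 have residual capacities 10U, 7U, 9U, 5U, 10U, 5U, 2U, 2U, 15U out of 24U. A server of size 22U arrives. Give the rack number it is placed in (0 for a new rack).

Next-Fit only looks at rack 9, which has 15U free.
22U does not fit, so a new rack is opened.

0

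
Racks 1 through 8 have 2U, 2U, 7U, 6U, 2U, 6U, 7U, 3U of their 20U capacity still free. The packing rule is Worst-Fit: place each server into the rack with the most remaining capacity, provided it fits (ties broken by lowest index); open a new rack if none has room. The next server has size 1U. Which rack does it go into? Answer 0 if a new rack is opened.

Racks with room: rack 1 (2U), rack 2 (2U), rack 3 (7U), rack 4 (6U), rack 5 (2U), rack 6 (6U), rack 7 (7U), rack 8 (3U).
Most room is rack 3 with 7U free.

3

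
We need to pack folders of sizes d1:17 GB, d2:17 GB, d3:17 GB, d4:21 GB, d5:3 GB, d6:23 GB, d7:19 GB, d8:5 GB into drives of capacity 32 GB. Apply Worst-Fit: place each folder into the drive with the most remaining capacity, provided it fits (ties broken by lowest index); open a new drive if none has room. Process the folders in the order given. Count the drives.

d1 (17 GB) → drive 1 (remaining 15 GB)
d2 (17 GB) → drive 2 (remaining 15 GB)
d3 (17 GB) → drive 3 (remaining 15 GB)
d4 (21 GB) → drive 4 (remaining 11 GB)
d5 (3 GB) → drive 1 (remaining 12 GB)
d6 (23 GB) → drive 5 (remaining 9 GB)
d7 (19 GB) → drive 6 (remaining 13 GB)
d8 (5 GB) → drive 2 (remaining 10 GB)
Final drives: [17,3] [17,5] [17] [21] [23] [19].

6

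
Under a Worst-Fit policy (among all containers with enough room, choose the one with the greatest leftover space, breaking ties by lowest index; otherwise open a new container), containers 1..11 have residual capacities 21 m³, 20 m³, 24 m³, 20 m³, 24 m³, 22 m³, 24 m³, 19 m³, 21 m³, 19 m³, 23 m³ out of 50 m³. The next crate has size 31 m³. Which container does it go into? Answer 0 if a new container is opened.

No container has ≥ 31 m³ free, so a new container is opened.

0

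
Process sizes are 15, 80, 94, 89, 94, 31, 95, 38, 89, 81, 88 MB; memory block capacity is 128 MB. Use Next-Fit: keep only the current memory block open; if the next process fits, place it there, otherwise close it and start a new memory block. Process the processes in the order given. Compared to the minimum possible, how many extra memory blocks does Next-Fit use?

0

Next-Fit: [15,80] [94] [89] [94,31] [95] [38,89] [81] [88] → 8 memory blocks.
8 processes exceed 64 MB (half the capacity), and no two of those can share a memory block, so at least 8 memory blocks are needed.
So 8 is already optimal.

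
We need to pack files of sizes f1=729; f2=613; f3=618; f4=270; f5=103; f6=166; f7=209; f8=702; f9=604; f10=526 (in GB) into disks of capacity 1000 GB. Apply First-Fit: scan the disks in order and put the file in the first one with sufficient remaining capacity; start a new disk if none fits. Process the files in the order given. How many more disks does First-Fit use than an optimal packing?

0

First-Fit: [729,270] [613,103,166] [618,209] [702] [604] [526] → 6 disks.
6 files exceed 500 GB (half the capacity), and no two of those can share a disk, so at least 6 disks are needed.
So 6 is already optimal.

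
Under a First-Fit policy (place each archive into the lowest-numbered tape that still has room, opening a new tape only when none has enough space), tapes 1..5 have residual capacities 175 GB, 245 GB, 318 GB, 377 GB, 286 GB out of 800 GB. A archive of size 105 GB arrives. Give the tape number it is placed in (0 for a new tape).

1

Tapes with room: tape 1 (175 GB), tape 2 (245 GB), tape 3 (318 GB), tape 4 (377 GB), tape 5 (286 GB).
The first with room is tape 1.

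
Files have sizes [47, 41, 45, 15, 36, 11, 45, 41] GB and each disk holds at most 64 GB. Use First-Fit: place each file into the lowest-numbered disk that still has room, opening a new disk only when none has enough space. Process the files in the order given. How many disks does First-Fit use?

6 disks

disk 1: place 47 GB, 17 GB left
disk 2: place 41 GB, 23 GB left
disk 3: place 45 GB, 19 GB left
disk 1: place 15 GB, 2 GB left
disk 4: place 36 GB, 28 GB left
disk 2: place 11 GB, 12 GB left
disk 5: place 45 GB, 19 GB left
disk 6: place 41 GB, 23 GB left
Final disks: [47,15] [41,11] [45] [36] [45] [41].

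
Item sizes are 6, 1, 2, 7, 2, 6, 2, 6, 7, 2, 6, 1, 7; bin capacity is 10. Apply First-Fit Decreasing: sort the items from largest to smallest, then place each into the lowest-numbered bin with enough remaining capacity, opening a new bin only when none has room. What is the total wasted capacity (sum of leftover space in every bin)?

15

Sorted descending: 7, 7, 7, 6, 6, 6, 6, 2, 2, 2, 2, 1, 1.
bin 1: place 7, 3 left
bin 2: place 7, 3 left
bin 3: place 7, 3 left
bin 4: place 6, 4 left
bin 5: place 6, 4 left
bin 6: place 6, 4 left
bin 7: place 6, 4 left
bin 1: place 2, 1 left
bin 2: place 2, 1 left
bin 3: place 2, 1 left
bin 4: place 2, 2 left
bin 1: place 1, 0 left
bin 2: place 1, 0 left
7 bins × 10 = 70; used 55; unused 15.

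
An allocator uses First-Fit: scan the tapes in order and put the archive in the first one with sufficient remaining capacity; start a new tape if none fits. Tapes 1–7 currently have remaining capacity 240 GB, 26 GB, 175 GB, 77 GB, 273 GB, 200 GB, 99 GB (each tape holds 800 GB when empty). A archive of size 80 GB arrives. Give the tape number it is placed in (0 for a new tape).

1

Tapes with room: tape 1 (240 GB), tape 3 (175 GB), tape 5 (273 GB), tape 6 (200 GB), tape 7 (99 GB).
The first with room is tape 1.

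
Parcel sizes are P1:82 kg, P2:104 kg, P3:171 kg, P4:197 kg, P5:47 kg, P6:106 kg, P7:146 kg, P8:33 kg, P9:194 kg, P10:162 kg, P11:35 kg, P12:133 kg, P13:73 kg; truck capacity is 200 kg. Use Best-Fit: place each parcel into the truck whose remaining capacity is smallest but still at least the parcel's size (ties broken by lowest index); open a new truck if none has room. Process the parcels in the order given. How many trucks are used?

9 trucks

truck 1: place P1 (82 kg), 118 kg left
truck 1: place P2 (104 kg), 14 kg left
truck 2: place P3 (171 kg), 29 kg left
truck 3: place P4 (197 kg), 3 kg left
truck 4: place P5 (47 kg), 153 kg left
truck 4: place P6 (106 kg), 47 kg left
truck 5: place P7 (146 kg), 54 kg left
truck 4: place P8 (33 kg), 14 kg left
truck 6: place P9 (194 kg), 6 kg left
truck 7: place P10 (162 kg), 38 kg left
truck 7: place P11 (35 kg), 3 kg left
truck 8: place P12 (133 kg), 67 kg left
truck 9: place P13 (73 kg), 127 kg left
Final trucks: [82,104] [171] [197] [47,106,33] [146] [194] [162,35] [133] [73].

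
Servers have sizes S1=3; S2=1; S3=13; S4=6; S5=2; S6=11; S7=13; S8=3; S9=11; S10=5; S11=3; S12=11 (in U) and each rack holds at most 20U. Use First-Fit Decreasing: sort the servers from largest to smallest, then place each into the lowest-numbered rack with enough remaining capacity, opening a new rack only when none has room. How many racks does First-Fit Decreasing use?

Sorted descending: 13, 13, 11, 11, 11, 6, 5, 3, 3, 3, 2, 1.
rack 1: place 13U, 7U left
rack 2: place 13U, 7U left
rack 3: place 11U, 9U left
rack 4: place 11U, 9U left
rack 5: place 11U, 9U left
rack 1: place 6U, 1U left
rack 2: place 5U, 2U left
rack 3: place 3U, 6U left
rack 3: place 3U, 3U left
rack 3: place 3U, 0U left
rack 2: place 2U, 0U left
rack 1: place 1U, 0U left
Final racks: [13,6,1] [13,5,2] [11,3,3,3] [11] [11].

5 racks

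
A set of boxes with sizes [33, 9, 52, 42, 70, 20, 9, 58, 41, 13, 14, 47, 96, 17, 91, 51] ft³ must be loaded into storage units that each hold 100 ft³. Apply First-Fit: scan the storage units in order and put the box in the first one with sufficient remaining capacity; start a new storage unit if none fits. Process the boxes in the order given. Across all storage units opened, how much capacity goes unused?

37

Put 33 ft³ in storage unit 1; 67 ft³ remain.
Put 9 ft³ in storage unit 1; 58 ft³ remain.
Put 52 ft³ in storage unit 1; 6 ft³ remain.
Put 42 ft³ in storage unit 2; 58 ft³ remain.
Put 70 ft³ in storage unit 3; 30 ft³ remain.
Put 20 ft³ in storage unit 2; 38 ft³ remain.
Put 9 ft³ in storage unit 2; 29 ft³ remain.
Put 58 ft³ in storage unit 4; 42 ft³ remain.
Put 41 ft³ in storage unit 4; 1 ft³ remain.
Put 13 ft³ in storage unit 2; 16 ft³ remain.
Put 14 ft³ in storage unit 2; 2 ft³ remain.
Put 47 ft³ in storage unit 5; 53 ft³ remain.
Put 96 ft³ in storage unit 6; 4 ft³ remain.
Put 17 ft³ in storage unit 3; 13 ft³ remain.
Put 91 ft³ in storage unit 7; 9 ft³ remain.
Put 51 ft³ in storage unit 5; 2 ft³ remain.
7 storage units × 100 ft³ = 700 ft³; used 663 ft³; unused 37 ft³.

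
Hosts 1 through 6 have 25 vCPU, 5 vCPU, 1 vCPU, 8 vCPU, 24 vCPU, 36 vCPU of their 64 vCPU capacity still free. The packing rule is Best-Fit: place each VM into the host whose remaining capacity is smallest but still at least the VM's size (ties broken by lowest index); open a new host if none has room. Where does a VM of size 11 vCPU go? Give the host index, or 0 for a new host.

Hosts with room: host 1 (25 vCPU), host 5 (24 vCPU), host 6 (36 vCPU).
Tightest fit is host 5 with 24 vCPU free.

5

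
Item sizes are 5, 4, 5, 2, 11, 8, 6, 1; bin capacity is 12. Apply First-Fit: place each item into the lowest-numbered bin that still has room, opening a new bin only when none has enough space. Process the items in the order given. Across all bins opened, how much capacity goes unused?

Put 5 in bin 1; 7 remain.
Put 4 in bin 1; 3 remain.
Put 5 in bin 2; 7 remain.
Put 2 in bin 1; 1 remain.
Put 11 in bin 3; 1 remain.
Put 8 in bin 4; 4 remain.
Put 6 in bin 2; 1 remain.
Put 1 in bin 1; 0 remain.
4 bins × 12 = 48; used 42; unused 6.

6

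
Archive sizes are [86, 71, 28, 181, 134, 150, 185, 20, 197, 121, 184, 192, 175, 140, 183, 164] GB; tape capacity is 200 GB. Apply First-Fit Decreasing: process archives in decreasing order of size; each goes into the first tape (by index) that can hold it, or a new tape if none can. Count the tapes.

13 tapes

Sorted descending: 197, 192, 185, 184, 183, 181, 175, 164, 150, 140, 134, 121, 86, 71, 28, 20.
Put 197 GB in tape 1; 3 GB remain.
Put 192 GB in tape 2; 8 GB remain.
Put 185 GB in tape 3; 15 GB remain.
Put 184 GB in tape 4; 16 GB remain.
Put 183 GB in tape 5; 17 GB remain.
Put 181 GB in tape 6; 19 GB remain.
Put 175 GB in tape 7; 25 GB remain.
Put 164 GB in tape 8; 36 GB remain.
Put 150 GB in tape 9; 50 GB remain.
Put 140 GB in tape 10; 60 GB remain.
Put 134 GB in tape 11; 66 GB remain.
Put 121 GB in tape 12; 79 GB remain.
Put 86 GB in tape 13; 114 GB remain.
Put 71 GB in tape 12; 8 GB remain.
Put 28 GB in tape 8; 8 GB remain.
Put 20 GB in tape 7; 5 GB remain.
Final tapes: [197] [192] [185] [184] [183] [181] [175,20] [164,28] [150] [140] [134] [121,71] [86].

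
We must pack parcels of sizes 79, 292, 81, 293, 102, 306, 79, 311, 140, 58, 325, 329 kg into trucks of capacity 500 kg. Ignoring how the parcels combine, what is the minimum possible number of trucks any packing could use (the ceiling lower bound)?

Total size = 79 + 292 + 81 + 293 + 102 + 306 + 79 + 311 + 140 + 58 + 325 + 329 = 2395 kg.
⌈2395 / 500⌉ = 5.

5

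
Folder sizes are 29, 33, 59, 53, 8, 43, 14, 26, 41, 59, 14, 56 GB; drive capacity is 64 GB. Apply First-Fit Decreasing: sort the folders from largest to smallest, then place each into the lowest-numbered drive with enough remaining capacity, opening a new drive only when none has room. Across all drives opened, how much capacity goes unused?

77

Sorted descending: 59, 59, 56, 53, 43, 41, 33, 29, 26, 14, 14, 8.
drive 1: place 59 GB, 5 GB left
drive 2: place 59 GB, 5 GB left
drive 3: place 56 GB, 8 GB left
drive 4: place 53 GB, 11 GB left
drive 5: place 43 GB, 21 GB left
drive 6: place 41 GB, 23 GB left
drive 7: place 33 GB, 31 GB left
drive 7: place 29 GB, 2 GB left
drive 8: place 26 GB, 38 GB left
drive 5: place 14 GB, 7 GB left
drive 6: place 14 GB, 9 GB left
drive 3: place 8 GB, 0 GB left
8 drives × 64 GB = 512 GB; used 435 GB; unused 77 GB.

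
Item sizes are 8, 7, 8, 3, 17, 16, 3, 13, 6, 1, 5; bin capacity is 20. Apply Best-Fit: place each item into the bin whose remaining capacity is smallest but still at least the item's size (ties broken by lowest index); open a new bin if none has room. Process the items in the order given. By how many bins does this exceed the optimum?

0

Best-Fit: [8,7,3] [8,5] [17,3] [16] [13,6,1] → 5 bins.
Total size 87; any packing needs at least ⌈87/20⌉ = 5 bins.
So 5 is already optimal.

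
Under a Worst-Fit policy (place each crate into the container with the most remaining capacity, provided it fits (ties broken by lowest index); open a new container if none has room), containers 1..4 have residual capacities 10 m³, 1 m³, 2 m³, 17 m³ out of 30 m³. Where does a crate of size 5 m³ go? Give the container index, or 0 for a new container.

Containers with room: container 1 (10 m³), container 4 (17 m³).
Most room is container 4 with 17 m³ free.

4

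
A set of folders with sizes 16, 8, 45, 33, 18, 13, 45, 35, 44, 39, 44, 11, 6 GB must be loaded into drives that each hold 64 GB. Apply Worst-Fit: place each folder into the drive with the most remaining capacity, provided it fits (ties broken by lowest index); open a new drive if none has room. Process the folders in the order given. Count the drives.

7

16 GB → drive 1 (remaining 48 GB)
8 GB → drive 1 (remaining 40 GB)
45 GB → drive 2 (remaining 19 GB)
33 GB → drive 1 (remaining 7 GB)
18 GB → drive 2 (remaining 1 GB)
13 GB → drive 3 (remaining 51 GB)
45 GB → drive 3 (remaining 6 GB)
35 GB → drive 4 (remaining 29 GB)
44 GB → drive 5 (remaining 20 GB)
39 GB → drive 6 (remaining 25 GB)
44 GB → drive 7 (remaining 20 GB)
11 GB → drive 4 (remaining 18 GB)
6 GB → drive 6 (remaining 19 GB)
Final drives: [16,8,33] [45,18] [13,45] [35,11] [44] [39,6] [44].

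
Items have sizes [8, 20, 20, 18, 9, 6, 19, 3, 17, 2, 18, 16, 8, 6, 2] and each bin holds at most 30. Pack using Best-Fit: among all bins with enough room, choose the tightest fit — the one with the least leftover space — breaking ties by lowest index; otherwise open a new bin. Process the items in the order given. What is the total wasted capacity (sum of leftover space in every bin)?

38

bin 1: place 8, 22 left
bin 1: place 20, 2 left
bin 2: place 20, 10 left
bin 3: place 18, 12 left
bin 2: place 9, 1 left
bin 3: place 6, 6 left
bin 4: place 19, 11 left
bin 3: place 3, 3 left
bin 5: place 17, 13 left
bin 1: place 2, 0 left
bin 6: place 18, 12 left
bin 7: place 16, 14 left
bin 4: place 8, 3 left
bin 6: place 6, 6 left
bin 3: place 2, 1 left
7 bins × 30 = 210; used 172; unused 38.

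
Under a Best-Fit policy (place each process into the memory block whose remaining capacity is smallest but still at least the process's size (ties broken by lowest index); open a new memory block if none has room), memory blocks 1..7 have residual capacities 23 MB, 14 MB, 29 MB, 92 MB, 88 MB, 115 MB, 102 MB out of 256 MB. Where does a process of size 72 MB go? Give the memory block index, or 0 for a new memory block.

5

Memory blocks with room: memory block 4 (92 MB), memory block 5 (88 MB), memory block 6 (115 MB), memory block 7 (102 MB).
Tightest fit is memory block 5 with 88 MB free.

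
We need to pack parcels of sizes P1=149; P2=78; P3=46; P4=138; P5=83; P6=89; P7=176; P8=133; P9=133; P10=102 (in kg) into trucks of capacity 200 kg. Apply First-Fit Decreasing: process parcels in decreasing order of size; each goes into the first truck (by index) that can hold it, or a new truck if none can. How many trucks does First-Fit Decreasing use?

Sorted descending: 176, 149, 138, 133, 133, 102, 89, 83, 78, 46.
Put 176 kg in truck 1; 24 kg remain.
Put 149 kg in truck 2; 51 kg remain.
Put 138 kg in truck 3; 62 kg remain.
Put 133 kg in truck 4; 67 kg remain.
Put 133 kg in truck 5; 67 kg remain.
Put 102 kg in truck 6; 98 kg remain.
Put 89 kg in truck 6; 9 kg remain.
Put 83 kg in truck 7; 117 kg remain.
Put 78 kg in truck 7; 39 kg remain.
Put 46 kg in truck 2; 5 kg remain.

7 trucks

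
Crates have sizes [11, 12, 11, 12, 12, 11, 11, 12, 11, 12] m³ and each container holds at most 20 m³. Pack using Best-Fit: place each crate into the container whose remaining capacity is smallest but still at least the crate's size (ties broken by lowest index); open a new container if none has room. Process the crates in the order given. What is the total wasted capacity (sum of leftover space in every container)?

11 m³ → container 1 (remaining 9 m³)
12 m³ → container 2 (remaining 8 m³)
11 m³ → container 3 (remaining 9 m³)
12 m³ → container 4 (remaining 8 m³)
12 m³ → container 5 (remaining 8 m³)
11 m³ → container 6 (remaining 9 m³)
11 m³ → container 7 (remaining 9 m³)
12 m³ → container 8 (remaining 8 m³)
11 m³ → container 9 (remaining 9 m³)
12 m³ → container 10 (remaining 8 m³)
10 containers × 20 m³ = 200 m³; used 115 m³; unused 85 m³.

85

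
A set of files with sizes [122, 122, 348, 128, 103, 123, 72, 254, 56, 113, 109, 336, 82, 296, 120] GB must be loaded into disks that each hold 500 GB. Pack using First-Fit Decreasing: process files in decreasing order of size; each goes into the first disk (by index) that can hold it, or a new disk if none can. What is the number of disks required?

5 disks

Sorted descending: 348, 336, 296, 254, 128, 123, 122, 122, 120, 113, 109, 103, 82, 72, 56.
disk 1: place 348 GB, 152 GB left
disk 2: place 336 GB, 164 GB left
disk 3: place 296 GB, 204 GB left
disk 4: place 254 GB, 246 GB left
disk 1: place 128 GB, 24 GB left
disk 2: place 123 GB, 41 GB left
disk 3: place 122 GB, 82 GB left
disk 4: place 122 GB, 124 GB left
disk 4: place 120 GB, 4 GB left
disk 5: place 113 GB, 387 GB left
disk 5: place 109 GB, 278 GB left
disk 5: place 103 GB, 175 GB left
disk 3: place 82 GB, 0 GB left
disk 5: place 72 GB, 103 GB left
disk 5: place 56 GB, 47 GB left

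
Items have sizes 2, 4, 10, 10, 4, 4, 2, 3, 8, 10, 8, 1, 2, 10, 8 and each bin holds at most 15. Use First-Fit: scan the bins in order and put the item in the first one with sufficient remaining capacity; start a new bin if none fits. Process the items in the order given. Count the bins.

8 bins

Put 2 in bin 1; 13 remain.
Put 4 in bin 1; 9 remain.
Put 10 in bin 2; 5 remain.
Put 10 in bin 3; 5 remain.
Put 4 in bin 1; 5 remain.
Put 4 in bin 1; 1 remain.
Put 2 in bin 2; 3 remain.
Put 3 in bin 2; 0 remain.
Put 8 in bin 4; 7 remain.
Put 10 in bin 5; 5 remain.
Put 8 in bin 6; 7 remain.
Put 1 in bin 1; 0 remain.
Put 2 in bin 3; 3 remain.
Put 10 in bin 7; 5 remain.
Put 8 in bin 8; 7 remain.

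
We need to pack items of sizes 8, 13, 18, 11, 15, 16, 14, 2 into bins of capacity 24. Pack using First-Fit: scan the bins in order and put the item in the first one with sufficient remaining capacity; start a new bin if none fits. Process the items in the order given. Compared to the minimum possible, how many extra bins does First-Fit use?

First-Fit: [8,13,2] [18] [11] [15] [16] [14] → 6 bins.
Total size 97; any packing needs at least ⌈97/24⌉ = 5 bins.
An optimal packing achieves that bound: [18,2] [16,8] [15] [14] [13,11] → 5 bins.
Excess: 6 − 5 = 1.

1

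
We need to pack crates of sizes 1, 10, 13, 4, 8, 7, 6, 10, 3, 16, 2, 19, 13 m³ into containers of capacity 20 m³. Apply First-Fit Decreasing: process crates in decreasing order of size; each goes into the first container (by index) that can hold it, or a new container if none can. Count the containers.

Sorted descending: 19, 16, 13, 13, 10, 10, 8, 7, 6, 4, 3, 2, 1.
Put 19 m³ in container 1; 1 m³ remain.
Put 16 m³ in container 2; 4 m³ remain.
Put 13 m³ in container 3; 7 m³ remain.
Put 13 m³ in container 4; 7 m³ remain.
Put 10 m³ in container 5; 10 m³ remain.
Put 10 m³ in container 5; 0 m³ remain.
Put 8 m³ in container 6; 12 m³ remain.
Put 7 m³ in container 3; 0 m³ remain.
Put 6 m³ in container 4; 1 m³ remain.
Put 4 m³ in container 2; 0 m³ remain.
Put 3 m³ in container 6; 9 m³ remain.
Put 2 m³ in container 6; 7 m³ remain.
Put 1 m³ in container 1; 0 m³ remain.
Final containers: [19,1] [16,4] [13,7] [13,6] [10,10] [8,3,2].

6 containers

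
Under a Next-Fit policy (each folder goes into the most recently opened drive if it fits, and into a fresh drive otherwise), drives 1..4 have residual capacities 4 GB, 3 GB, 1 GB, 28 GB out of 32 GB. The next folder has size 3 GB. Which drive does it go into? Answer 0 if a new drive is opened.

4

Next-Fit only looks at drive 4, which has 28 GB free.
3 GB fits there.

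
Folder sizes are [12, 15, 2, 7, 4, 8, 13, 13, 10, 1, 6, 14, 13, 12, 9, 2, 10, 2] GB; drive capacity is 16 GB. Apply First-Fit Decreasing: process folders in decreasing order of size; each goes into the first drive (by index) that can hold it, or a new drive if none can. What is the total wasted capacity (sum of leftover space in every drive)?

Sorted descending: 15, 14, 13, 13, 13, 12, 12, 10, 10, 9, 8, 7, 6, 4, 2, 2, 2, 1.
drive 1: place 15 GB, 1 GB left
drive 2: place 14 GB, 2 GB left
drive 3: place 13 GB, 3 GB left
drive 4: place 13 GB, 3 GB left
drive 5: place 13 GB, 3 GB left
drive 6: place 12 GB, 4 GB left
drive 7: place 12 GB, 4 GB left
drive 8: place 10 GB, 6 GB left
drive 9: place 10 GB, 6 GB left
drive 10: place 9 GB, 7 GB left
drive 11: place 8 GB, 8 GB left
drive 10: place 7 GB, 0 GB left
drive 8: place 6 GB, 0 GB left
drive 6: place 4 GB, 0 GB left
drive 2: place 2 GB, 0 GB left
drive 3: place 2 GB, 1 GB left
drive 4: place 2 GB, 1 GB left
drive 1: place 1 GB, 0 GB left
11 drives × 16 GB = 176 GB; used 153 GB; unused 23 GB.

23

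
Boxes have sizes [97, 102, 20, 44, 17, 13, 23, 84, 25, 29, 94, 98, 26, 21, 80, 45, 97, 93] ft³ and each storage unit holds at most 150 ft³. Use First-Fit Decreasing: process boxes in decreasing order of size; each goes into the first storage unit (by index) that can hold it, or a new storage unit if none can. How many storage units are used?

8

Sorted descending: 102, 98, 97, 97, 94, 93, 84, 80, 45, 44, 29, 26, 25, 23, 21, 20, 17, 13.
102 ft³ → storage unit 1 (remaining 48 ft³)
98 ft³ → storage unit 2 (remaining 52 ft³)
97 ft³ → storage unit 3 (remaining 53 ft³)
97 ft³ → storage unit 4 (remaining 53 ft³)
94 ft³ → storage unit 5 (remaining 56 ft³)
93 ft³ → storage unit 6 (remaining 57 ft³)
84 ft³ → storage unit 7 (remaining 66 ft³)
80 ft³ → storage unit 8 (remaining 70 ft³)
45 ft³ → storage unit 1 (remaining 3 ft³)
44 ft³ → storage unit 2 (remaining 8 ft³)
29 ft³ → storage unit 3 (remaining 24 ft³)
26 ft³ → storage unit 4 (remaining 27 ft³)
25 ft³ → storage unit 4 (remaining 2 ft³)
23 ft³ → storage unit 3 (remaining 1 ft³)
21 ft³ → storage unit 5 (remaining 35 ft³)
20 ft³ → storage unit 5 (remaining 15 ft³)
17 ft³ → storage unit 6 (remaining 40 ft³)
13 ft³ → storage unit 5 (remaining 2 ft³)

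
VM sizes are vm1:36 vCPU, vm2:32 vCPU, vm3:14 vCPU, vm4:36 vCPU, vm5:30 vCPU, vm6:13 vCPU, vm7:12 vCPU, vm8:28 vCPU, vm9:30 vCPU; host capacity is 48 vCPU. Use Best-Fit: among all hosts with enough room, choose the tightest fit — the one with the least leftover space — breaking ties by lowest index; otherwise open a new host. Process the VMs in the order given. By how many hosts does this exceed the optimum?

Best-Fit: [36,12] [32,14] [36] [30,13] [28] [30] → 6 hosts.
6 VMs exceed 24 vCPU (half the capacity), and no two of those can share a host, so at least 6 hosts are needed.
So 6 is already optimal.

0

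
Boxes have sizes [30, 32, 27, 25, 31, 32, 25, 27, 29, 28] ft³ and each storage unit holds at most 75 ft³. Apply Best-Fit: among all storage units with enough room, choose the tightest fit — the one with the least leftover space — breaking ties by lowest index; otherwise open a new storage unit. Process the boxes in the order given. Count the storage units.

5

Put 30 ft³ in storage unit 1; 45 ft³ remain.
Put 32 ft³ in storage unit 1; 13 ft³ remain.
Put 27 ft³ in storage unit 2; 48 ft³ remain.
Put 25 ft³ in storage unit 2; 23 ft³ remain.
Put 31 ft³ in storage unit 3; 44 ft³ remain.
Put 32 ft³ in storage unit 3; 12 ft³ remain.
Put 25 ft³ in storage unit 4; 50 ft³ remain.
Put 27 ft³ in storage unit 4; 23 ft³ remain.
Put 29 ft³ in storage unit 5; 46 ft³ remain.
Put 28 ft³ in storage unit 5; 18 ft³ remain.
Final storage units: [30,32] [27,25] [31,32] [25,27] [29,28].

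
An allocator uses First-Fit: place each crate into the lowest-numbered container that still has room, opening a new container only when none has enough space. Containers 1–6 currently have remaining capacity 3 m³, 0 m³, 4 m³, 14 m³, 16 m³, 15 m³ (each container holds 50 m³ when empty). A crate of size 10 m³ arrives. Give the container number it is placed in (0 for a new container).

4

Containers with room: container 4 (14 m³), container 5 (16 m³), container 6 (15 m³).
The first with room is container 4.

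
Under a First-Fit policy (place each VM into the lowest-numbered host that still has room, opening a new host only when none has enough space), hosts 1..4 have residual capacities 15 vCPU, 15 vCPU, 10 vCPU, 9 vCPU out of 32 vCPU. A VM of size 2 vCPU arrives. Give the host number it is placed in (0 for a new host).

1

Hosts with room: host 1 (15 vCPU), host 2 (15 vCPU), host 3 (10 vCPU), host 4 (9 vCPU).
The first with room is host 1.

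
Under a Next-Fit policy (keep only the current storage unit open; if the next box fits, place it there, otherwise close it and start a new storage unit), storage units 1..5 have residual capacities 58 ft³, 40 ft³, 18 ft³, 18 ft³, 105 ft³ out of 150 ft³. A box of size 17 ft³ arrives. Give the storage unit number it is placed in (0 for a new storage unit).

Next-Fit only looks at storage unit 5, which has 105 ft³ free.
17 ft³ fits there.

5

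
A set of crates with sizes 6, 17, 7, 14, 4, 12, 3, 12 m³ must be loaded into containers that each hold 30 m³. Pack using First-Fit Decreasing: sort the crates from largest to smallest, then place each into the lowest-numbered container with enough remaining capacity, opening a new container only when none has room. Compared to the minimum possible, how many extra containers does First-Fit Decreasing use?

First-Fit Decreasing: [17,12] [14,12,4] [7,6,3] → 3 containers.
Total size 75 m³; any packing needs at least ⌈75/30⌉ = 3 containers.
So 3 is already optimal.

0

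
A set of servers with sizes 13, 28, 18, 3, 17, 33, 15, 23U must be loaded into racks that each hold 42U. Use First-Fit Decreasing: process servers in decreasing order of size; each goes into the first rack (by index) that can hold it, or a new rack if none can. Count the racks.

Sorted descending: 33, 28, 23, 18, 17, 15, 13, 3.
33U → rack 1 (remaining 9U)
28U → rack 2 (remaining 14U)
23U → rack 3 (remaining 19U)
18U → rack 3 (remaining 1U)
17U → rack 4 (remaining 25U)
15U → rack 4 (remaining 10U)
13U → rack 2 (remaining 1U)
3U → rack 1 (remaining 6U)
Final racks: [33,3] [28,13] [23,18] [17,15].

4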